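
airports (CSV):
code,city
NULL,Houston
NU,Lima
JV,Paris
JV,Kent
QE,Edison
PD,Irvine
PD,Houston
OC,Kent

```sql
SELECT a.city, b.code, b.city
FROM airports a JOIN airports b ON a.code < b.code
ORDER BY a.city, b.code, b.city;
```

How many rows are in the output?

19

INNER JOIN keeps only pairs where the ON condition holds.
Matching on a.code < b.code. A NULL in a compared column never satisfies the condition.
- code=NULL: no matching b row, dropped.
- code=NU: 4 matching b row(s), so 4 row(s) emitted.
- code=JV: 5 matching b row(s), so 5 row(s) emitted.
- code=JV: 5 matching b row(s), so 5 row(s) emitted.
- code=QE: no matching b row, dropped.
- code=PD: 1 matching b row(s), so 1 row(s) emitted.
- code=PD: 1 matching b row(s), so 1 row(s) emitted.
- code=OC: 3 matching b row(s), so 3 row(s) emitted.
Total: 19 rows.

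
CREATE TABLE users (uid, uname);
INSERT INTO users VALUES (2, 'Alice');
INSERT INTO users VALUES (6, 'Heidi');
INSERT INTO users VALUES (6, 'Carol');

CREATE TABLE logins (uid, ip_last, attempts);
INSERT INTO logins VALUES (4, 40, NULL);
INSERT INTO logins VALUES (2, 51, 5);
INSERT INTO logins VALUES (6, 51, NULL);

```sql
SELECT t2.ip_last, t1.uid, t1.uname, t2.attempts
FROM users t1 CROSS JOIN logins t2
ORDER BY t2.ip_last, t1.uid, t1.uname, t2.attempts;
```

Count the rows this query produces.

9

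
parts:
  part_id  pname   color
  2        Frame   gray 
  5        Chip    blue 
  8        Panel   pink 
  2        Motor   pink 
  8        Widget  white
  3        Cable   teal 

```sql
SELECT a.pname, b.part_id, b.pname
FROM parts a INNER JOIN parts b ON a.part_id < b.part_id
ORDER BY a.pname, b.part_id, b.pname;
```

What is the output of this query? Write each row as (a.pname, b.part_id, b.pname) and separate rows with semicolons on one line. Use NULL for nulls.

INNER JOIN keeps only pairs where the ON condition holds.
Matching on a.part_id < b.part_id.
Matched pairs: 13.

(Cable, 5, Chip); (Cable, 8, Panel); (Cable, 8, Widget); (Chip, 8, Panel); (Chip, 8, Widget); (Frame, 3, Cable); (Frame, 5, Chip); (Frame, 8, Panel); (Frame, 8, Widget); (Motor, 3, Cable); (Motor, 5, Chip); (Motor, 8, Panel); (Motor, 8, Widget)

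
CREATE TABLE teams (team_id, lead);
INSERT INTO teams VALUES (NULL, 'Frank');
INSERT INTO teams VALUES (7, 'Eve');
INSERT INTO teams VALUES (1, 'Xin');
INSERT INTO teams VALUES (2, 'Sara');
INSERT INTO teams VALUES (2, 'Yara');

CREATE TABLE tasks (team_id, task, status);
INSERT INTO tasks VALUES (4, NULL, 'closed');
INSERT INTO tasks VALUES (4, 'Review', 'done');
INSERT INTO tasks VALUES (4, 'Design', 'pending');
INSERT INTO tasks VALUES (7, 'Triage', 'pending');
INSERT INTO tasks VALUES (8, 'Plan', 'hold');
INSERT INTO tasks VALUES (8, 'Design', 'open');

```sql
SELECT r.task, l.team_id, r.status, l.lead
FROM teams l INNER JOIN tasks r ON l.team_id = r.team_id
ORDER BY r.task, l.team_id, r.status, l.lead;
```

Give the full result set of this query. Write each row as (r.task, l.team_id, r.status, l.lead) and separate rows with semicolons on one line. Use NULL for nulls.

INNER JOIN keeps only pairs where the ON condition holds.
Matching on l.team_id = r.team_id. A NULL in a compared column never satisfies the condition.
- l[0] team_id=NULL → no match; dropped.
- l[1] team_id=7 → 1 match(es) in r → 1 row(s).
- l[2] team_id=1 → no match; dropped.
- l[3] team_id=2 → no match; dropped.
- l[4] team_id=2 → no match; dropped.
After projecting and ordering:
r.task | l.team_id | r.status | l.lead
Triage | 7 | pending | Eve

(Triage, 7, pending, Eve)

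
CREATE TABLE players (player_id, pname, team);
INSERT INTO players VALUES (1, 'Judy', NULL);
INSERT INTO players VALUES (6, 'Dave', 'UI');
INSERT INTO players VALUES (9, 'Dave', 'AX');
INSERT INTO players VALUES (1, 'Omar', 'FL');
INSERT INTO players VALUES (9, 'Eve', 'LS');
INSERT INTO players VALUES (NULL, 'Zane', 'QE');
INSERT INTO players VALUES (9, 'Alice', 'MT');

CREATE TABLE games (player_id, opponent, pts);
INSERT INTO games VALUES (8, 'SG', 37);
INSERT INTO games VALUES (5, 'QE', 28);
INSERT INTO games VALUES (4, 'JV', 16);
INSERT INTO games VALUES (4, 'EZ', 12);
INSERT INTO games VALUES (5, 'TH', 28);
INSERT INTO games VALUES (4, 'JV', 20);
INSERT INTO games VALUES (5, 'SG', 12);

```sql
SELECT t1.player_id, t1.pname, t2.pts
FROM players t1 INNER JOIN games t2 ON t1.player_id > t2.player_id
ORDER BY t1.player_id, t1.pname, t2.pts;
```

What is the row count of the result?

INNER JOIN keeps only pairs where the ON condition holds.
Matching on t1.player_id > t2.player_id. A NULL in a compared column never satisfies the condition.
- player_id=1: no matching t2 row, dropped.
- player_id=6: 6 matching t2 row(s), so 6 row(s) emitted.
- player_id=9: 7 matching t2 row(s), so 7 row(s) emitted.
- player_id=1: no matching t2 row, dropped.
- player_id=9: 7 matching t2 row(s), so 7 row(s) emitted.
- player_id=NULL: no matching t2 row, dropped.
- player_id=9: 7 matching t2 row(s), so 7 row(s) emitted.
Total: 27 rows.

27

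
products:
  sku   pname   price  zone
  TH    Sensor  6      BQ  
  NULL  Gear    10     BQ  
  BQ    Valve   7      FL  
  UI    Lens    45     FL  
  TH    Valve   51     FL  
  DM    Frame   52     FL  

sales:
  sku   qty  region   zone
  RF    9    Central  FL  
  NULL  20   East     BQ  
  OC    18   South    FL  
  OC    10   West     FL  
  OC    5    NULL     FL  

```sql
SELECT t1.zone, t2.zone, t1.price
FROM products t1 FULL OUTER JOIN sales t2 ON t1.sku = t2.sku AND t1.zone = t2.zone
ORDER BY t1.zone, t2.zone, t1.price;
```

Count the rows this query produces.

FULL OUTER JOIN keeps every row from both sides; unmatched rows get NULL for the other side's columns.
Matching on t1.sku = t2.sku AND t1.zone = t2.zone. A NULL in a compared column never satisfies the condition.
- t1 row (sku=TH, zone=BQ): no match → kept, t2 columns NULL.
- t1 row (sku=NULL, zone=BQ): no match → kept, t2 columns NULL.
- t1 row (sku=BQ, zone=FL): no match → kept, t2 columns NULL.
- t1 row (sku=UI, zone=FL): no match → kept, t2 columns NULL.
- t1 row (sku=TH, zone=FL): no match → kept, t2 columns NULL.
- t1 row (sku=DM, zone=FL): no match → kept, t2 columns NULL.
- 5 t2 row(s) had no t1 match → kept, t1 columns NULL.
Total: 0 matched + 11 padded = 11 rows.

11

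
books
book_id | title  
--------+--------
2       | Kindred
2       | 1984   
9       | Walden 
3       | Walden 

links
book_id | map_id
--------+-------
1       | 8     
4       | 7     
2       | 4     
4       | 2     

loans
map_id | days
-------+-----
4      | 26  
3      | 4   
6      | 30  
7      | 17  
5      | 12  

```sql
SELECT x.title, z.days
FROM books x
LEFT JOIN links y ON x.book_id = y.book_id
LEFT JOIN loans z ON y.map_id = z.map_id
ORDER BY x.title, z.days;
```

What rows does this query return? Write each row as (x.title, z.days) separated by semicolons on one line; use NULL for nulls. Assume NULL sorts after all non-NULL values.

(1984, 26); (Kindred, 26); (Walden, NULL); (Walden, NULL)

Evaluate left to right. First `books x LEFT JOIN links y` on book_id: 4 row(s).
Then LEFT JOIN `loans z` on map_id: each of those 4 rows is kept; rows whose y.map_id has no match in z get NULL for z's columns.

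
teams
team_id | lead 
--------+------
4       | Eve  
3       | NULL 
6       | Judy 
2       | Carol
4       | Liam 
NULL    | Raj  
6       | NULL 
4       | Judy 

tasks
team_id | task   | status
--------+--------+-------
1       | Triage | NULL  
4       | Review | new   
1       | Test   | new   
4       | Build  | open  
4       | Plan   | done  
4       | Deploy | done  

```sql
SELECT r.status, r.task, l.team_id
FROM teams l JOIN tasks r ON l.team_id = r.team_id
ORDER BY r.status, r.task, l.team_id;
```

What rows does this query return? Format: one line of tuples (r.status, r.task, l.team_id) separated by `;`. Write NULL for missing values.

INNER JOIN keeps only pairs where the ON condition holds.
Matching on l.team_id = r.team_id. A NULL in a compared column never satisfies the condition.
- l row (team_id=4): matches 4 r row(s) → 4 output row(s).
- l row (team_id=3): no match → dropped.
- l row (team_id=6): no match → dropped.
- l row (team_id=2): no match → dropped.
- l row (team_id=4): matches 4 r row(s) → 4 output row(s).
- l row (team_id=NULL): no match → dropped.
- l row (team_id=6): no match → dropped.
- l row (team_id=4): matches 4 r row(s) → 4 output row(s).

(done, Deploy, 4); (done, Deploy, 4); (done, Deploy, 4); (done, Plan, 4); (done, Plan, 4); (done, Plan, 4); (new, Review, 4); (new, Review, 4); (new, Review, 4); (open, Build, 4); (open, Build, 4); (open, Build, 4)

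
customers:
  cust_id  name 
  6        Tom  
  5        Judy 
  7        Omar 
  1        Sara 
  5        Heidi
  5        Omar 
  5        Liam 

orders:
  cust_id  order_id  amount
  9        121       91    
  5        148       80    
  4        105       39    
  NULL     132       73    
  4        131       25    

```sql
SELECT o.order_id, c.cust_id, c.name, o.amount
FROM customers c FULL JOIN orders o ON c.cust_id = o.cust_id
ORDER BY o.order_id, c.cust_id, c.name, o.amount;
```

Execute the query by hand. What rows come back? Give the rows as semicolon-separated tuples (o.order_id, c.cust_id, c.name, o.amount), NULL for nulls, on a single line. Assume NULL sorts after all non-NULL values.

(105, NULL, NULL, 39); (121, NULL, NULL, 91); (131, NULL, NULL, 25); (132, NULL, NULL, 73); (148, 5, Heidi, 80); (148, 5, Judy, 80); (148, 5, Liam, 80); (148, 5, Omar, 80); (NULL, 1, Sara, NULL); (NULL, 6, Tom, NULL); (NULL, 7, Omar, NULL)

FULL OUTER JOIN keeps every row from both sides; unmatched rows get NULL for the other side's columns.
Matching on c.cust_id = o.cust_id. A NULL in a compared column never satisfies the condition.
- c (cust_id=6) has no partner → padded with NULL.
- c (cust_id=5) pairs with 1 row(s) of o.
- c (cust_id=7) has no partner → padded with NULL.
- c (cust_id=1) has no partner → padded with NULL.
- c (cust_id=5) pairs with 1 row(s) of o.
- c (cust_id=5) pairs with 1 row(s) of o.
- c (cust_id=5) pairs with 1 row(s) of o.
- plus 4 unmatched o row(s), each kept with NULL c columns.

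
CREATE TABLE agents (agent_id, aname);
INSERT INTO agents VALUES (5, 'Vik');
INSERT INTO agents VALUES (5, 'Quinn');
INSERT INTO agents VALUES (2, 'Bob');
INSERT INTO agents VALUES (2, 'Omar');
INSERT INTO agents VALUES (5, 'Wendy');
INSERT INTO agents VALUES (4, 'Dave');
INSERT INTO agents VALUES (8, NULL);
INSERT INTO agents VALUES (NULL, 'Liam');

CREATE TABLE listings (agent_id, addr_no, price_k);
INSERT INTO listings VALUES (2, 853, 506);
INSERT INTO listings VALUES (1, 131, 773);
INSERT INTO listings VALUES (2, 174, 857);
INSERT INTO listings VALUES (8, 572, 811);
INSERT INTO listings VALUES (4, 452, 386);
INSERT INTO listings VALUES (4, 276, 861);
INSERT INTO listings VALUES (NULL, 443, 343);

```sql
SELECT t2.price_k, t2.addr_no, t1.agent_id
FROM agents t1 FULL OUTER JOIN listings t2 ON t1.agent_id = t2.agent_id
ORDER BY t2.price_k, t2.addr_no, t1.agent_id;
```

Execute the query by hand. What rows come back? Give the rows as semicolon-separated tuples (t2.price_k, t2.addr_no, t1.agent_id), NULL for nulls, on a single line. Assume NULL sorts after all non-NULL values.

(343, 443, NULL); (386, 452, 4); (506, 853, 2); (506, 853, 2); (773, 131, NULL); (811, 572, 8); (857, 174, 2); (857, 174, 2); (861, 276, 4); (NULL, NULL, 5); (NULL, NULL, 5); (NULL, NULL, 5); (NULL, NULL, NULL)

FULL OUTER JOIN keeps every row from both sides; unmatched rows get NULL for the other side's columns.
Matching on t1.agent_id = t2.agent_id. A NULL in a compared column never satisfies the condition.
- t1[0] agent_id=5 → no match; kept with NULLs on the t2 side.
- t1[1] agent_id=5 → no match; kept with NULLs on the t2 side.
- t1[2] agent_id=2 → 2 match(es) in t2 → 2 row(s).
- t1[3] agent_id=2 → 2 match(es) in t2 → 2 row(s).
- t1[4] agent_id=5 → no match; kept with NULLs on the t2 side.
- t1[5] agent_id=4 → 2 match(es) in t2 → 2 row(s).
- t1[6] agent_id=8 → 1 match(es) in t2 → 1 row(s).
- t1[7] agent_id=NULL → no match; kept with NULLs on the t2 side.
- plus 2 unmatched t2 row(s), each kept with NULL t1 columns.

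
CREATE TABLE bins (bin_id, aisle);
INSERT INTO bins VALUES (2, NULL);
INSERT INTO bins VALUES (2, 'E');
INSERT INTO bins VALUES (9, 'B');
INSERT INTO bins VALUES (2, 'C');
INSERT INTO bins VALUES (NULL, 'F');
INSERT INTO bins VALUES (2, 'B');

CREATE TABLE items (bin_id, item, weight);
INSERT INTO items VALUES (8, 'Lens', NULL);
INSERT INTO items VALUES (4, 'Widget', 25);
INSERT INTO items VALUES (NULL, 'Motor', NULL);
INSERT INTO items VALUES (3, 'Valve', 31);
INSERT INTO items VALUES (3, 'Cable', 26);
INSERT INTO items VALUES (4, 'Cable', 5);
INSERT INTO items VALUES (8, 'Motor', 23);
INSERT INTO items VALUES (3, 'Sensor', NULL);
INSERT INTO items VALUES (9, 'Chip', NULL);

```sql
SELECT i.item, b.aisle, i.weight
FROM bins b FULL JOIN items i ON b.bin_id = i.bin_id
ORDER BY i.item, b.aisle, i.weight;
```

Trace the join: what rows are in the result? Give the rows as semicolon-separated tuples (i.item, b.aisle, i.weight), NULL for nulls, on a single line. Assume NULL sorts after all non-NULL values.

FULL OUTER JOIN keeps every row from both sides; unmatched rows get NULL for the other side's columns.
Matching on b.bin_id = i.bin_id. A NULL in a compared column never satisfies the condition.
- b[0] bin_id=2 → no match; kept with NULLs on the i side.
- b[1] bin_id=2 → no match; kept with NULLs on the i side.
- b[2] bin_id=9 → 1 match(es) in i → 1 row(s).
- b[3] bin_id=2 → no match; kept with NULLs on the i side.
- b[4] bin_id=NULL → no match; kept with NULLs on the i side.
- b[5] bin_id=2 → no match; kept with NULLs on the i side.
- 8 row(s) from i found no b partner → padded with NULL.

(Cable, NULL, 5); (Cable, NULL, 26); (Chip, B, NULL); (Lens, NULL, NULL); (Motor, NULL, 23); (Motor, NULL, NULL); (Sensor, NULL, NULL); (Valve, NULL, 31); (Widget, NULL, 25); (NULL, B, NULL); (NULL, C, NULL); (NULL, E, NULL); (NULL, F, NULL); (NULL, NULL, NULL)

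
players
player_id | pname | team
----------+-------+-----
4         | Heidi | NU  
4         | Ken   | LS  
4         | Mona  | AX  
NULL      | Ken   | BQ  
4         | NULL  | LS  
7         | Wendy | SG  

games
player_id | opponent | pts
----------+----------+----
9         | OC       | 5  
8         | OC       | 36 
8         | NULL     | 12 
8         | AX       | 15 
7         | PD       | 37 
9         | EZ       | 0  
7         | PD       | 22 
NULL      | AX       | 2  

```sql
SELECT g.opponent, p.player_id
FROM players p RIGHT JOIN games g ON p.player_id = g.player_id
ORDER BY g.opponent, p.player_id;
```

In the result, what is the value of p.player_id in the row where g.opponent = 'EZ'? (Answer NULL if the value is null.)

NULL

RIGHT JOIN keeps every row from `games`; unmatched rows get NULL for `players`'s columns.
Matching on p.player_id = g.player_id. A NULL in a compared column never satisfies the condition.
Matched pairs: 2; unmatched g rows kept: 6.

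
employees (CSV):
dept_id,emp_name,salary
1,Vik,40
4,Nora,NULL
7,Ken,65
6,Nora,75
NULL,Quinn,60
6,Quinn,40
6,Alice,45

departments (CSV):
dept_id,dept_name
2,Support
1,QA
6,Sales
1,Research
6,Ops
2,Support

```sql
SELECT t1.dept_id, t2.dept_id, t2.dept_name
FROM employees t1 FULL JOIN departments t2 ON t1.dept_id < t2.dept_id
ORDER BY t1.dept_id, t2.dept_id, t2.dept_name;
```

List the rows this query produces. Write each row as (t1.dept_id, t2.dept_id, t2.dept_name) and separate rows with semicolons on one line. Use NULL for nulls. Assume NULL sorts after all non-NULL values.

(1, 2, Support); (1, 2, Support); (1, 6, Ops); (1, 6, Sales); (4, 6, Ops); (4, 6, Sales); (6, NULL, NULL); (6, NULL, NULL); (6, NULL, NULL); (7, NULL, NULL); (NULL, 1, QA); (NULL, 1, Research); (NULL, NULL, NULL)

FULL OUTER JOIN keeps every row from both sides; unmatched rows get NULL for the other side's columns.
Matching on t1.dept_id < t2.dept_id. A NULL in a compared column never satisfies the condition.
Matched pairs: 6; unmatched t1 rows kept: 5; unmatched t2 rows kept: 2.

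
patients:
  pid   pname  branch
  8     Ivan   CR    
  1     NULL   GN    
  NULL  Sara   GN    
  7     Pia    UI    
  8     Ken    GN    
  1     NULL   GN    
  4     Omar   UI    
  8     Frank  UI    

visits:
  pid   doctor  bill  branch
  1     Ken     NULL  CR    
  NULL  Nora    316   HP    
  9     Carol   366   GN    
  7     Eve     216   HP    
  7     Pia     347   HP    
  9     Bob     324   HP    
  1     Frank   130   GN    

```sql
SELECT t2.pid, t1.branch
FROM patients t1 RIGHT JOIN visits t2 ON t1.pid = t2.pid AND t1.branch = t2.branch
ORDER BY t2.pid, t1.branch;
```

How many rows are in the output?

RIGHT JOIN keeps every row from `visits`; unmatched rows get NULL for `patients`'s columns.
Matching on t1.pid = t2.pid AND t1.branch = t2.branch. A NULL in a compared column never satisfies the condition.
Matched pairs: 2; unmatched t2 rows kept: 6.
Total: 2 matched + 6 padded = 8 rows.

8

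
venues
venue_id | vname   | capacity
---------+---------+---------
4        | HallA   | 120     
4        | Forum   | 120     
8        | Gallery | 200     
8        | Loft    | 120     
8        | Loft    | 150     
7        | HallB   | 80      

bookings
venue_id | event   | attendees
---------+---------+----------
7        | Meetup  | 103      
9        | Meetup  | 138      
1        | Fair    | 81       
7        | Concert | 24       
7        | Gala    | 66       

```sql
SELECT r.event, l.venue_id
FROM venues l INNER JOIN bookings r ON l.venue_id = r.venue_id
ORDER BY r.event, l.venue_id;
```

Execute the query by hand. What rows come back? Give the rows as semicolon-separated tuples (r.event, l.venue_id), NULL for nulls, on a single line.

(Concert, 7); (Gala, 7); (Meetup, 7)

INNER JOIN keeps only pairs where the ON condition holds.
Matching on l.venue_id = r.venue_id.
- l[0] venue_id=4 → no match; dropped.
- l[1] venue_id=4 → no match; dropped.
- l[2] venue_id=8 → no match; dropped.
- l[3] venue_id=8 → no match; dropped.
- l[4] venue_id=8 → no match; dropped.
- l[5] venue_id=7 → 3 match(es) in r → 3 row(s).
After projecting and ordering:
r.event | l.venue_id
Concert | 7
Gala | 7
Meetup | 7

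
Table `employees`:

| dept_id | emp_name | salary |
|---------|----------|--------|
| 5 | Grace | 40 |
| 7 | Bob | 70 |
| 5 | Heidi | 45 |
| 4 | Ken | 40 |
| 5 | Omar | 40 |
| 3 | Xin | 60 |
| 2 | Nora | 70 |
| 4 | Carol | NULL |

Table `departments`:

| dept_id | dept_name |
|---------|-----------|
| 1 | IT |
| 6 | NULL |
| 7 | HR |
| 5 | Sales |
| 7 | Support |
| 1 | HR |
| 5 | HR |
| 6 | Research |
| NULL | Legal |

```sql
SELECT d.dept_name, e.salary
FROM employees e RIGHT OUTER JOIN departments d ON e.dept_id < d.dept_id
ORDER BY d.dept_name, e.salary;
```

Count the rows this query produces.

39

RIGHT JOIN keeps every row from `departments`; unmatched rows get NULL for `employees`'s columns.
Matching on e.dept_id < d.dept_id. A NULL in a compared column never satisfies the condition.
Matched pairs: 36; unmatched d rows kept: 3.
Total: 36 matched + 3 padded = 39 rows.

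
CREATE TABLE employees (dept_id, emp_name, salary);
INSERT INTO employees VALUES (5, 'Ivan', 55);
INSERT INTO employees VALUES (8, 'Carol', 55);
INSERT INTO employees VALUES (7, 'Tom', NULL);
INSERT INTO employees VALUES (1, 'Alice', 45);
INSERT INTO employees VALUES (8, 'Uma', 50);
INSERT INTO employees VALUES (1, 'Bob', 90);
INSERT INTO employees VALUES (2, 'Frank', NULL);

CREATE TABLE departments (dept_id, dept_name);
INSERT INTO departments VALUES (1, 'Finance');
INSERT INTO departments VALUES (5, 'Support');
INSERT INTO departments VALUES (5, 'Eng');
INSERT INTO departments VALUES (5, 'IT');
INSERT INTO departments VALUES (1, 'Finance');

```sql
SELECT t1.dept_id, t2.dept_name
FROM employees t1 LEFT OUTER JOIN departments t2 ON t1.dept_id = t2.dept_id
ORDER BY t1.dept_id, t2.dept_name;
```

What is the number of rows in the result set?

11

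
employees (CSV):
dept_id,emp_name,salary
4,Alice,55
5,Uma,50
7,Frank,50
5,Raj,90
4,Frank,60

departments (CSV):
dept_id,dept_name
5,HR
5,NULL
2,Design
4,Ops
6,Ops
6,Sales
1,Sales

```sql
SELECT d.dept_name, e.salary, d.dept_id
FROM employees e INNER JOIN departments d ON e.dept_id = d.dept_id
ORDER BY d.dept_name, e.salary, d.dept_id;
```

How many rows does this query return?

6

INNER JOIN keeps only pairs where the ON condition holds.
Matching on e.dept_id = d.dept_id.
- e row (dept_id=4): matches 1 d row(s) → 1 output row(s).
- e row (dept_id=5): matches 2 d row(s) → 2 output row(s).
- e row (dept_id=7): no match → dropped.
- e row (dept_id=5): matches 2 d row(s) → 2 output row(s).
- e row (dept_id=4): matches 1 d row(s) → 1 output row(s).
Total: 6 rows.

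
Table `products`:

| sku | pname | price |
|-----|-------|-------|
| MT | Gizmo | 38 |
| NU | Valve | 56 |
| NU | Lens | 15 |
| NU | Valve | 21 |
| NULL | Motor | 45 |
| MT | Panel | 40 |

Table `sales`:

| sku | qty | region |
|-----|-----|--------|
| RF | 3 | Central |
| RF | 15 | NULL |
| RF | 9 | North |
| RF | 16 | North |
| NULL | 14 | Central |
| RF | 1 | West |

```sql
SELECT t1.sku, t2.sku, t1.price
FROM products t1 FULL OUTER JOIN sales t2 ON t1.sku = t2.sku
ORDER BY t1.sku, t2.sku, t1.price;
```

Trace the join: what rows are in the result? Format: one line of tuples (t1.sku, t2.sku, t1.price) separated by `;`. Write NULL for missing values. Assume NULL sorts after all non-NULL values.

FULL OUTER JOIN keeps every row from both sides; unmatched rows get NULL for the other side's columns.
Matching on t1.sku = t2.sku. A NULL in a compared column never satisfies the condition.
- t1[0] sku=MT → no match; kept with NULLs on the t2 side.
- t1[1] sku=NU → no match; kept with NULLs on the t2 side.
- t1[2] sku=NU → no match; kept with NULLs on the t2 side.
- t1[3] sku=NU → no match; kept with NULLs on the t2 side.
- t1[4] sku=NULL → no match; kept with NULLs on the t2 side.
- t1[5] sku=MT → no match; kept with NULLs on the t2 side.
- 6 row(s) from t2 found no t1 partner → padded with NULL.

(MT, NULL, 38); (MT, NULL, 40); (NU, NULL, 15); (NU, NULL, 21); (NU, NULL, 56); (NULL, RF, NULL); (NULL, RF, NULL); (NULL, RF, NULL); (NULL, RF, NULL); (NULL, RF, NULL); (NULL, NULL, 45); (NULL, NULL, NULL)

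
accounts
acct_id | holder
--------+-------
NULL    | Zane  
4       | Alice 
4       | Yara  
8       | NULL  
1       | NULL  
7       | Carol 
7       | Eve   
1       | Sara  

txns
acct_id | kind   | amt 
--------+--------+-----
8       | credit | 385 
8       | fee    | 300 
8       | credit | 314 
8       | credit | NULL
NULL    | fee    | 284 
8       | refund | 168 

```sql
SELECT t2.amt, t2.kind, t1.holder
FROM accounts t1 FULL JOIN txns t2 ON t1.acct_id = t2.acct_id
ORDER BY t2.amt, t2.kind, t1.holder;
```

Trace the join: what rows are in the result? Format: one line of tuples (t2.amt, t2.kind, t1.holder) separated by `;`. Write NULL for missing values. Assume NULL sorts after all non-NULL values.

(168, refund, NULL); (284, fee, NULL); (300, fee, NULL); (314, credit, NULL); (385, credit, NULL); (NULL, credit, NULL); (NULL, NULL, Alice); (NULL, NULL, Carol); (NULL, NULL, Eve); (NULL, NULL, Sara); (NULL, NULL, Yara); (NULL, NULL, Zane); (NULL, NULL, NULL)

FULL OUTER JOIN keeps every row from both sides; unmatched rows get NULL for the other side's columns.
Matching on t1.acct_id = t2.acct_id. A NULL in a compared column never satisfies the condition.
Matched pairs: 5; unmatched t1 rows kept: 7; unmatched t2 rows kept: 1.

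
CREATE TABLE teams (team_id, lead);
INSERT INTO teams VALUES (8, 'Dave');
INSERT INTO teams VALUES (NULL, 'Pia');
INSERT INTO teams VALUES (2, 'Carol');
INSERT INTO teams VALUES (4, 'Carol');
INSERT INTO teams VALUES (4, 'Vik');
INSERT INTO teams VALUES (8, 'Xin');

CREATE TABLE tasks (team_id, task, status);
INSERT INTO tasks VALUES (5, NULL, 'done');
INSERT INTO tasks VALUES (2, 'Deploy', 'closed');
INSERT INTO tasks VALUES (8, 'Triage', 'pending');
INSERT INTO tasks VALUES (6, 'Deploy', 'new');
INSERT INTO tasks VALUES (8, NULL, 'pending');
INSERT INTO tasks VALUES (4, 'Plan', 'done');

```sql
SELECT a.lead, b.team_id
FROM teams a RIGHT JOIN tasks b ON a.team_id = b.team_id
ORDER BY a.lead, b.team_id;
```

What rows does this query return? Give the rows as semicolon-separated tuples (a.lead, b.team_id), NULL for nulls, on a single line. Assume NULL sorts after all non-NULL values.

(Carol, 2); (Carol, 4); (Dave, 8); (Dave, 8); (Vik, 4); (Xin, 8); (Xin, 8); (NULL, 5); (NULL, 6)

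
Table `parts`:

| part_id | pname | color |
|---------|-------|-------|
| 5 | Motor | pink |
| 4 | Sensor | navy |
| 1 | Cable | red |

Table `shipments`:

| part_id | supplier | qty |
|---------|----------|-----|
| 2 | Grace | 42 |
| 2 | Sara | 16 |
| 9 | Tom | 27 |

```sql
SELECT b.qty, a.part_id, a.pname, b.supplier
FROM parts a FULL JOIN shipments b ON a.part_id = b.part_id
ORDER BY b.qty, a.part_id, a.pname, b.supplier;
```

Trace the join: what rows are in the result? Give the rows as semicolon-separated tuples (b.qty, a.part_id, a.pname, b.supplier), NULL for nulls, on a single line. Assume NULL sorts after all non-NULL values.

(16, NULL, NULL, Sara); (27, NULL, NULL, Tom); (42, NULL, NULL, Grace); (NULL, 1, Cable, NULL); (NULL, 4, Sensor, NULL); (NULL, 5, Motor, NULL)

FULL OUTER JOIN keeps every row from both sides; unmatched rows get NULL for the other side's columns.
Matching on a.part_id = b.part_id.
Matched pairs: 0; unmatched a rows kept: 3; unmatched b rows kept: 3.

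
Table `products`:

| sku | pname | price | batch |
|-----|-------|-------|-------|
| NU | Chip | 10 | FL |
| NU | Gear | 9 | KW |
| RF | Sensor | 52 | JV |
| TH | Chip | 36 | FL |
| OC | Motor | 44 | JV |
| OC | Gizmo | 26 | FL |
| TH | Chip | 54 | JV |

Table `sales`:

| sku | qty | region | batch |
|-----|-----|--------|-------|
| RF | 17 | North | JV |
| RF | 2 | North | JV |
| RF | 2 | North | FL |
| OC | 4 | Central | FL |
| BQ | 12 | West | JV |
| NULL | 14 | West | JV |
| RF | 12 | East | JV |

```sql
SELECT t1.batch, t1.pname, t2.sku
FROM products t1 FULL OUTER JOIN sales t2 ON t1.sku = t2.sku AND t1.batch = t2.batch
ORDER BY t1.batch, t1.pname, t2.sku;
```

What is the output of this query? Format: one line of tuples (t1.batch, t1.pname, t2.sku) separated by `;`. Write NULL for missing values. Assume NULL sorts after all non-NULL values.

(FL, Chip, NULL); (FL, Chip, NULL); (FL, Gizmo, OC); (JV, Chip, NULL); (JV, Motor, NULL); (JV, Sensor, RF); (JV, Sensor, RF); (JV, Sensor, RF); (KW, Gear, NULL); (NULL, NULL, BQ); (NULL, NULL, RF); (NULL, NULL, NULL)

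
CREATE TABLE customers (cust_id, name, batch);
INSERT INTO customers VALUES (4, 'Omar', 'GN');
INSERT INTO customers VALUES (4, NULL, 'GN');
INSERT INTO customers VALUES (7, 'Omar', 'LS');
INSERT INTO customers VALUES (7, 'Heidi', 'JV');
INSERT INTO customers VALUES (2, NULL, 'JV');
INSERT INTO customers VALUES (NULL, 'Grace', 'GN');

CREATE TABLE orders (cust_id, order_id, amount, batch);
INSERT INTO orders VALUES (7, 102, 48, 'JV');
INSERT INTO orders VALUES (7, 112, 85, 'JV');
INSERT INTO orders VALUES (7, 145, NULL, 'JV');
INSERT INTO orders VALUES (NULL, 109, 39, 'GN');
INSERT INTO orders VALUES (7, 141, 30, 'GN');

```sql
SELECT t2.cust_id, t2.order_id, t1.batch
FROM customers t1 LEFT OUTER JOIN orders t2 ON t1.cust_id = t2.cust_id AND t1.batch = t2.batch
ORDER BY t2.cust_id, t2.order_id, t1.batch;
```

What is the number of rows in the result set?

8

LEFT JOIN keeps every row from `customers`; unmatched rows get NULL for `orders`'s columns.
Matching on t1.cust_id = t2.cust_id AND t1.batch = t2.batch. A NULL in a compared column never satisfies the condition.
- t1 (cust_id=4, batch=GN) has no partner → padded with NULL.
- t1 (cust_id=4, batch=GN) has no partner → padded with NULL.
- t1 (cust_id=7, batch=LS) has no partner → padded with NULL.
- t1 (cust_id=7, batch=JV) pairs with 3 row(s) of t2.
- t1 (cust_id=2, batch=JV) has no partner → padded with NULL.
- t1 (cust_id=NULL, batch=GN) has no partner → padded with NULL.
Total: 3 matched + 5 padded = 8 rows.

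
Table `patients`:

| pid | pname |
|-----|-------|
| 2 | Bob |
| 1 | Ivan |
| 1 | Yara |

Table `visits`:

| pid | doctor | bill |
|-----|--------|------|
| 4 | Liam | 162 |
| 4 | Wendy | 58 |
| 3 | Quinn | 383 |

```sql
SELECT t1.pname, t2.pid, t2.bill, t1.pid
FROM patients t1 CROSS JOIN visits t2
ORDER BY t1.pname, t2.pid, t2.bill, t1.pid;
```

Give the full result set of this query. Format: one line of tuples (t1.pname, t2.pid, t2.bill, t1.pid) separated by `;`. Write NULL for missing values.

(Bob, 3, 383, 2); (Bob, 4, 58, 2); (Bob, 4, 162, 2); (Ivan, 3, 383, 1); (Ivan, 4, 58, 1); (Ivan, 4, 162, 1); (Yara, 3, 383, 1); (Yara, 4, 58, 1); (Yara, 4, 162, 1)

CROSS JOIN pairs every row of `patients` with every row of `visits`: 3 × 3 = 9 rows.
After projecting and ordering:
t1.pname | t2.pid | t2.bill | t1.pid
Bob | 3 | 383 | 2
Bob | 4 | 58 | 2
Bob | 4 | 162 | 2
Ivan | 3 | 383 | 1
Ivan | 4 | 58 | 1
Ivan | 4 | 162 | 1
Yara | 3 | 383 | 1
Yara | 4 | 58 | 1
Yara | 4 | 162 | 1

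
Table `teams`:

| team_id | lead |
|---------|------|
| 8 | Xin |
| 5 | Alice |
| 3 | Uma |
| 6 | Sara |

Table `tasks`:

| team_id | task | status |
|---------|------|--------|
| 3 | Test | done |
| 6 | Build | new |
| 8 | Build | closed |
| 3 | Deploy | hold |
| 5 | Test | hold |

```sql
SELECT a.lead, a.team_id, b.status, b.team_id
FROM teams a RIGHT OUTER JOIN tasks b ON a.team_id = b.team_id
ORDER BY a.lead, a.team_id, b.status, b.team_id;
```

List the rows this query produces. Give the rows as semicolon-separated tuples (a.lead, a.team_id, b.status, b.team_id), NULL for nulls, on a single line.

(Alice, 5, hold, 5); (Sara, 6, new, 6); (Uma, 3, done, 3); (Uma, 3, hold, 3); (Xin, 8, closed, 8)

RIGHT JOIN keeps every row from `tasks`; unmatched rows get NULL for `teams`'s columns.
Matching on a.team_id = b.team_id.
- a row (team_id=8): matches 1 b row(s) → 1 output row(s).
- a row (team_id=5): matches 1 b row(s) → 1 output row(s).
- a row (team_id=3): matches 2 b row(s) → 2 output row(s).
- a row (team_id=6): matches 1 b row(s) → 1 output row(s).
- every b row matched at least one a row.
After projecting and ordering:
a.lead | a.team_id | b.status | b.team_id
Alice | 5 | hold | 5
Sara | 6 | new | 6
Uma | 3 | done | 3
Uma | 3 | hold | 3
Xin | 8 | closed | 8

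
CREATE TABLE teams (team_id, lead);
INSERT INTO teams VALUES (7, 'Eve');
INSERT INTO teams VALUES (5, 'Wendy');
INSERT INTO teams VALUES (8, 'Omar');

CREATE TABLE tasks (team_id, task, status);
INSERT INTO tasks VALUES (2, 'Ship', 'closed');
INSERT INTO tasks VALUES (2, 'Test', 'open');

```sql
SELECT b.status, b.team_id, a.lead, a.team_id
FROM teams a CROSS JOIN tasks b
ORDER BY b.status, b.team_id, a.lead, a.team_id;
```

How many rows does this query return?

CROSS JOIN pairs every row of `teams` with every row of `tasks`: 3 × 2 = 6 rows.

6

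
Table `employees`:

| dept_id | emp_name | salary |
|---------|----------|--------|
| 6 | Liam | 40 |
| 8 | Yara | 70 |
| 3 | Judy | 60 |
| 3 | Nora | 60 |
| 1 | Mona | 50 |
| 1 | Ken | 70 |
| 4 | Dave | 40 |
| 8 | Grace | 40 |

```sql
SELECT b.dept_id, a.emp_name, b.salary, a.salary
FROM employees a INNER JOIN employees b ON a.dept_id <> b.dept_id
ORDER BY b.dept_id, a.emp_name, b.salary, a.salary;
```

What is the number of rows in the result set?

INNER JOIN keeps only pairs where the ON condition holds.
Matching on a.dept_id <> b.dept_id.
- a row (dept_id=6): matches 7 b row(s) → 7 output row(s).
- a row (dept_id=8): matches 6 b row(s) → 6 output row(s).
- a row (dept_id=3): matches 6 b row(s) → 6 output row(s).
- a row (dept_id=3): matches 6 b row(s) → 6 output row(s).
- a row (dept_id=1): matches 6 b row(s) → 6 output row(s).
- a row (dept_id=1): matches 6 b row(s) → 6 output row(s).
- a row (dept_id=4): matches 7 b row(s) → 7 output row(s).
- a row (dept_id=8): matches 6 b row(s) → 6 output row(s).
Total: 50 rows.

50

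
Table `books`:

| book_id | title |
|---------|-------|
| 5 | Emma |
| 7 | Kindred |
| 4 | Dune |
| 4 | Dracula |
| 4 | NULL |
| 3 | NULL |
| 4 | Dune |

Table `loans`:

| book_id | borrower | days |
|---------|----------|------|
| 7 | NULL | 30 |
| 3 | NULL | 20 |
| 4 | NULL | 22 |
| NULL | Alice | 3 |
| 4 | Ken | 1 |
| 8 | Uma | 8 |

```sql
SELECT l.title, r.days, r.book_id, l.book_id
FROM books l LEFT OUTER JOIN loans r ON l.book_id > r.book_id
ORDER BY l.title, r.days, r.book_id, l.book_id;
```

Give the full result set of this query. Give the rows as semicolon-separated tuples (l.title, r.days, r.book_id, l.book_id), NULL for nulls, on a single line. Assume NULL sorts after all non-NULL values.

LEFT JOIN keeps every row from `books`; unmatched rows get NULL for `loans`'s columns.
Matching on l.book_id > r.book_id. A NULL in a compared column never satisfies the condition.
- l (book_id=5) pairs with 3 row(s) of r.
- l (book_id=7) pairs with 3 row(s) of r.
- l (book_id=4) pairs with 1 row(s) of r.
- l (book_id=4) pairs with 1 row(s) of r.
- l (book_id=4) pairs with 1 row(s) of r.
- l (book_id=3) has no partner → padded with NULL.
- l (book_id=4) pairs with 1 row(s) of r.

(Dracula, 20, 3, 4); (Dune, 20, 3, 4); (Dune, 20, 3, 4); (Emma, 1, 4, 5); (Emma, 20, 3, 5); (Emma, 22, 4, 5); (Kindred, 1, 4, 7); (Kindred, 20, 3, 7); (Kindred, 22, 4, 7); (NULL, 20, 3, 4); (NULL, NULL, NULL, 3)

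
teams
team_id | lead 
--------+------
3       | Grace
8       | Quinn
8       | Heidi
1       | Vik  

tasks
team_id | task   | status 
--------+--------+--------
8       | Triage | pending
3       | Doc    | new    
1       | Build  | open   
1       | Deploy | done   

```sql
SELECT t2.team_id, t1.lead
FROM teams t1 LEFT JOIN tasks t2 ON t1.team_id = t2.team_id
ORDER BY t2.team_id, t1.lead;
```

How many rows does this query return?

5

LEFT JOIN keeps every row from `teams`; unmatched rows get NULL for `tasks`'s columns.
Matching on t1.team_id = t2.team_id.
- t1 row (team_id=3): matches 1 t2 row(s) → 1 output row(s).
- t1 row (team_id=8): matches 1 t2 row(s) → 1 output row(s).
- t1 row (team_id=8): matches 1 t2 row(s) → 1 output row(s).
- t1 row (team_id=1): matches 2 t2 row(s) → 2 output row(s).
Total: 5 rows.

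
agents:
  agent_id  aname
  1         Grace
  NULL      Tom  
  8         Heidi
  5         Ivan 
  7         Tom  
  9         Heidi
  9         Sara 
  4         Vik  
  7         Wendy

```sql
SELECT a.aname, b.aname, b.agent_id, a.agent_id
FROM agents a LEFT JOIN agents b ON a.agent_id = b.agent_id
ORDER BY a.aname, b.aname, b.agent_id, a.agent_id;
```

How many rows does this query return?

LEFT JOIN keeps every row from `agents a`; unmatched rows get NULL for `agents b`'s columns.
Matching on a.agent_id = b.agent_id. A NULL in a compared column never satisfies the condition.
- a row (agent_id=1): matches 1 b row(s) → 1 output row(s).
- a row (agent_id=NULL): no match → kept, b columns NULL.
- a row (agent_id=8): matches 1 b row(s) → 1 output row(s).
- a row (agent_id=5): matches 1 b row(s) → 1 output row(s).
- a row (agent_id=7): matches 2 b row(s) → 2 output row(s).
- a row (agent_id=9): matches 2 b row(s) → 2 output row(s).
- a row (agent_id=9): matches 2 b row(s) → 2 output row(s).
- a row (agent_id=4): matches 1 b row(s) → 1 output row(s).
- a row (agent_id=7): matches 2 b row(s) → 2 output row(s).
Total: 12 matched + 1 padded = 13 rows.

13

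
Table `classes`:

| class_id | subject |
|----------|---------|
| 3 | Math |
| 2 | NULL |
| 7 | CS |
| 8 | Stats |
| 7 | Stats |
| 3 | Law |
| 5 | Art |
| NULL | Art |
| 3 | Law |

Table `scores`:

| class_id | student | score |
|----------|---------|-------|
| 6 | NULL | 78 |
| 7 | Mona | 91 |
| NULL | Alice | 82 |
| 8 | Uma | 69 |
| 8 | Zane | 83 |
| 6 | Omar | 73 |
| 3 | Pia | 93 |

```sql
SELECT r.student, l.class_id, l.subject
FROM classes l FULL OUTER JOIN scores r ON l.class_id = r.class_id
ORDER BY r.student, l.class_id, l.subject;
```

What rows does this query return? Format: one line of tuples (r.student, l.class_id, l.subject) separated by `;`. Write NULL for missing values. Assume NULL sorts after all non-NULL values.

(Alice, NULL, NULL); (Mona, 7, CS); (Mona, 7, Stats); (Omar, NULL, NULL); (Pia, 3, Law); (Pia, 3, Law); (Pia, 3, Math); (Uma, 8, Stats); (Zane, 8, Stats); (NULL, 2, NULL); (NULL, 5, Art); (NULL, NULL, Art); (NULL, NULL, NULL)

FULL OUTER JOIN keeps every row from both sides; unmatched rows get NULL for the other side's columns.
Matching on l.class_id = r.class_id. A NULL in a compared column never satisfies the condition.
Matched pairs: 7; unmatched l rows kept: 3; unmatched r rows kept: 3.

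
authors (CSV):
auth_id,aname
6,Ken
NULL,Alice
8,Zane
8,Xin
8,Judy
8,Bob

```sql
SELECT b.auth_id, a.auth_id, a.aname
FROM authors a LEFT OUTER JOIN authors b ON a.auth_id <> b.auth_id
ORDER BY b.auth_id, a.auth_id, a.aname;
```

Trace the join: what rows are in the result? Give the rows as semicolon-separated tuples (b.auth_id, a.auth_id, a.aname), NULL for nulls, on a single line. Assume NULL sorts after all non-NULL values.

LEFT JOIN keeps every row from `authors a`; unmatched rows get NULL for `authors b`'s columns.
Matching on a.auth_id <> b.auth_id. A NULL in a compared column never satisfies the condition.
- a (auth_id=6) pairs with 4 row(s) of b.
- a (auth_id=NULL) has no partner → padded with NULL.
- a (auth_id=8) pairs with 1 row(s) of b.
- a (auth_id=8) pairs with 1 row(s) of b.
- a (auth_id=8) pairs with 1 row(s) of b.
- a (auth_id=8) pairs with 1 row(s) of b.
After projecting and ordering:
b.auth_id | a.auth_id | a.aname
6 | 8 | Bob
6 | 8 | Judy
6 | 8 | Xin
6 | 8 | Zane
8 | 6 | Ken
8 | 6 | Ken
8 | 6 | Ken
8 | 6 | Ken
NULL | NULL | Alice

(6, 8, Bob); (6, 8, Judy); (6, 8, Xin); (6, 8, Zane); (8, 6, Ken); (8, 6, Ken); (8, 6, Ken); (8, 6, Ken); (NULL, NULL, Alice)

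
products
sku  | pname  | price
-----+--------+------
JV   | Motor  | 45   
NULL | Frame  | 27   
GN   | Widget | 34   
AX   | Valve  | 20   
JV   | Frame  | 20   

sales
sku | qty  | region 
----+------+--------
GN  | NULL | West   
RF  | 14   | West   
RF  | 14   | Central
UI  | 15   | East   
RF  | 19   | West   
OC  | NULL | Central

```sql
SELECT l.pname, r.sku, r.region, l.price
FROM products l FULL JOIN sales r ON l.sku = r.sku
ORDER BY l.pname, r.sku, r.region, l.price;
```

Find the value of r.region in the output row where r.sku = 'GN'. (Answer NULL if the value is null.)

FULL OUTER JOIN keeps every row from both sides; unmatched rows get NULL for the other side's columns.
Matching on l.sku = r.sku. A NULL in a compared column never satisfies the condition.
- l row (sku=JV): no match → kept, r columns NULL.
- l row (sku=NULL): no match → kept, r columns NULL.
- l row (sku=GN): matches 1 r row(s) → 1 output row(s).
- l row (sku=AX): no match → kept, r columns NULL.
- l row (sku=JV): no match → kept, r columns NULL.
- 5 r row(s) had no l match → kept, l columns NULL.

West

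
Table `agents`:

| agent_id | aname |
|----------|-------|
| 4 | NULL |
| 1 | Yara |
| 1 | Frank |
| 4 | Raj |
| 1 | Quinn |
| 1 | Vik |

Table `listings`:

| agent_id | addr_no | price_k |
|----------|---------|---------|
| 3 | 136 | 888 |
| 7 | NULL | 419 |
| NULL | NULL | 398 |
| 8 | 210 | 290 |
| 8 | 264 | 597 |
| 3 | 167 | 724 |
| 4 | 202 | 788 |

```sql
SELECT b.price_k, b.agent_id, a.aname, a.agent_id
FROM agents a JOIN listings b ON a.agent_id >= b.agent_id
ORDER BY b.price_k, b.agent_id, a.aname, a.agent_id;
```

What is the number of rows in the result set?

INNER JOIN keeps only pairs where the ON condition holds.
Matching on a.agent_id >= b.agent_id. A NULL in a compared column never satisfies the condition.
Matched pairs: 6.
Total: 6 rows.

6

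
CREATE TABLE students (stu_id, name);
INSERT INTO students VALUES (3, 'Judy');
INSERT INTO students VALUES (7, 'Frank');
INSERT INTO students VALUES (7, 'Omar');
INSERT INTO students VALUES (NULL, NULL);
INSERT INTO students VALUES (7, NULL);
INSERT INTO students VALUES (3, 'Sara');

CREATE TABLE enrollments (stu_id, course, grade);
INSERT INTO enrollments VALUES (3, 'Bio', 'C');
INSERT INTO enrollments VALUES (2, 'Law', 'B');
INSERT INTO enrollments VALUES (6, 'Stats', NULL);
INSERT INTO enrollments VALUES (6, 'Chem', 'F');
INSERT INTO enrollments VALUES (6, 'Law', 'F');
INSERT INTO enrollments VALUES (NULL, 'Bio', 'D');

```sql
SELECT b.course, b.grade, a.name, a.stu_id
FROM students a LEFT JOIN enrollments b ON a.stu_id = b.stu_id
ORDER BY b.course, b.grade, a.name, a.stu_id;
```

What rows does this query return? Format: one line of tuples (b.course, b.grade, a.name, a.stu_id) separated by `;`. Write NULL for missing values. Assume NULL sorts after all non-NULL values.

LEFT JOIN keeps every row from `students`; unmatched rows get NULL for `enrollments`'s columns.
Matching on a.stu_id = b.stu_id. A NULL in a compared column never satisfies the condition.
- a (stu_id=3) pairs with 1 row(s) of b.
- a (stu_id=7) has no partner → padded with NULL.
- a (stu_id=7) has no partner → padded with NULL.
- a (stu_id=NULL) has no partner → padded with NULL.
- a (stu_id=7) has no partner → padded with NULL.
- a (stu_id=3) pairs with 1 row(s) of b.
After projecting and ordering:
b.course | b.grade | a.name | a.stu_id
Bio | C | Judy | 3
Bio | C | Sara | 3
NULL | NULL | Frank | 7
NULL | NULL | Omar | 7
NULL | NULL | NULL | 7
NULL | NULL | NULL | NULL

(Bio, C, Judy, 3); (Bio, C, Sara, 3); (NULL, NULL, Frank, 7); (NULL, NULL, Omar, 7); (NULL, NULL, NULL, 7); (NULL, NULL, NULL, NULL)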